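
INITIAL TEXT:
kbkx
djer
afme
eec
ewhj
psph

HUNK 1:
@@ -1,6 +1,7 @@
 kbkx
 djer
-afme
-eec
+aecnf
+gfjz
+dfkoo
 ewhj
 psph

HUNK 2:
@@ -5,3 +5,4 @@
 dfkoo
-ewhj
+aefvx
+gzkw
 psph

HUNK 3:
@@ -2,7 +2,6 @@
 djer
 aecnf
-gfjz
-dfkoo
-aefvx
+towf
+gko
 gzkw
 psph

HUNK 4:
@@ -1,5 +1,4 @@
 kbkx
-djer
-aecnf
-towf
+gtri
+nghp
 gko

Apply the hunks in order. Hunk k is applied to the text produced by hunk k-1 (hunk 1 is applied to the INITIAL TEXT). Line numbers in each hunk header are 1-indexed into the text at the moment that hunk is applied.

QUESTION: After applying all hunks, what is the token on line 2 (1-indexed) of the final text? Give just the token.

Hunk 1: at line 1 remove [afme,eec] add [aecnf,gfjz,dfkoo] -> 7 lines: kbkx djer aecnf gfjz dfkoo ewhj psph
Hunk 2: at line 5 remove [ewhj] add [aefvx,gzkw] -> 8 lines: kbkx djer aecnf gfjz dfkoo aefvx gzkw psph
Hunk 3: at line 2 remove [gfjz,dfkoo,aefvx] add [towf,gko] -> 7 lines: kbkx djer aecnf towf gko gzkw psph
Hunk 4: at line 1 remove [djer,aecnf,towf] add [gtri,nghp] -> 6 lines: kbkx gtri nghp gko gzkw psph
Final line 2: gtri

Answer: gtri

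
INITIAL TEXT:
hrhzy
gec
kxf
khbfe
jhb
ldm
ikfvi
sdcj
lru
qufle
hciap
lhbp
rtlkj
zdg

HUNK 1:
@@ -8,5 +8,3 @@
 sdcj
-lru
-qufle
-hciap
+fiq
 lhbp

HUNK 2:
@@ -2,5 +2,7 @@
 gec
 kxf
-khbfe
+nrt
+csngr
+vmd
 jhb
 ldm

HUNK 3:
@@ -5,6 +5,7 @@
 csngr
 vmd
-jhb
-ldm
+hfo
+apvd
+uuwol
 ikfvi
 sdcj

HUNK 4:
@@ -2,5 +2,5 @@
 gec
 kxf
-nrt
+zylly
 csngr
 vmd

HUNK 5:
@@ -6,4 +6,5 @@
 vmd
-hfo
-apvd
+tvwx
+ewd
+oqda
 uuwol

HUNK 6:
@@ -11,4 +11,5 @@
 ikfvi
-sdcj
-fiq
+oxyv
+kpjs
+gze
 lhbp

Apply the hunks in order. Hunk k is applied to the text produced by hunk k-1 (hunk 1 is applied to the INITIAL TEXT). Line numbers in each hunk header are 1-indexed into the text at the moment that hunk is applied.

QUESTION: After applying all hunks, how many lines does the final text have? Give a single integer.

Answer: 17

Derivation:
Hunk 1: at line 8 remove [lru,qufle,hciap] add [fiq] -> 12 lines: hrhzy gec kxf khbfe jhb ldm ikfvi sdcj fiq lhbp rtlkj zdg
Hunk 2: at line 2 remove [khbfe] add [nrt,csngr,vmd] -> 14 lines: hrhzy gec kxf nrt csngr vmd jhb ldm ikfvi sdcj fiq lhbp rtlkj zdg
Hunk 3: at line 5 remove [jhb,ldm] add [hfo,apvd,uuwol] -> 15 lines: hrhzy gec kxf nrt csngr vmd hfo apvd uuwol ikfvi sdcj fiq lhbp rtlkj zdg
Hunk 4: at line 2 remove [nrt] add [zylly] -> 15 lines: hrhzy gec kxf zylly csngr vmd hfo apvd uuwol ikfvi sdcj fiq lhbp rtlkj zdg
Hunk 5: at line 6 remove [hfo,apvd] add [tvwx,ewd,oqda] -> 16 lines: hrhzy gec kxf zylly csngr vmd tvwx ewd oqda uuwol ikfvi sdcj fiq lhbp rtlkj zdg
Hunk 6: at line 11 remove [sdcj,fiq] add [oxyv,kpjs,gze] -> 17 lines: hrhzy gec kxf zylly csngr vmd tvwx ewd oqda uuwol ikfvi oxyv kpjs gze lhbp rtlkj zdg
Final line count: 17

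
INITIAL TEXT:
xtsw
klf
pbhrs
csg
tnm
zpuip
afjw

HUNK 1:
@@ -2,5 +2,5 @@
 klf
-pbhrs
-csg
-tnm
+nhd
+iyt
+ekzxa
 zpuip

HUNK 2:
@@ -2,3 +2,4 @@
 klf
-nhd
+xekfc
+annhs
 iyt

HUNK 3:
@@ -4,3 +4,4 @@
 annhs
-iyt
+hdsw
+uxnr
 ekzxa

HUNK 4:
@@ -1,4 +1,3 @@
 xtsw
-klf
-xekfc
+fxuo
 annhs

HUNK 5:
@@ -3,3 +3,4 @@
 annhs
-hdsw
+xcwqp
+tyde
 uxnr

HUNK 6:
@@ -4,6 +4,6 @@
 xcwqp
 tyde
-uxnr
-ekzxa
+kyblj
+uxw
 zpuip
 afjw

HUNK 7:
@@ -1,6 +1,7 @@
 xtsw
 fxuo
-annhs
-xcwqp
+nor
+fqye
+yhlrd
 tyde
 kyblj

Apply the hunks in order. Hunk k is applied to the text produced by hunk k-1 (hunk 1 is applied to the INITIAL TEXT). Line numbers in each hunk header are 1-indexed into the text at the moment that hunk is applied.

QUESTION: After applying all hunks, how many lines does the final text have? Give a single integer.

Hunk 1: at line 2 remove [pbhrs,csg,tnm] add [nhd,iyt,ekzxa] -> 7 lines: xtsw klf nhd iyt ekzxa zpuip afjw
Hunk 2: at line 2 remove [nhd] add [xekfc,annhs] -> 8 lines: xtsw klf xekfc annhs iyt ekzxa zpuip afjw
Hunk 3: at line 4 remove [iyt] add [hdsw,uxnr] -> 9 lines: xtsw klf xekfc annhs hdsw uxnr ekzxa zpuip afjw
Hunk 4: at line 1 remove [klf,xekfc] add [fxuo] -> 8 lines: xtsw fxuo annhs hdsw uxnr ekzxa zpuip afjw
Hunk 5: at line 3 remove [hdsw] add [xcwqp,tyde] -> 9 lines: xtsw fxuo annhs xcwqp tyde uxnr ekzxa zpuip afjw
Hunk 6: at line 4 remove [uxnr,ekzxa] add [kyblj,uxw] -> 9 lines: xtsw fxuo annhs xcwqp tyde kyblj uxw zpuip afjw
Hunk 7: at line 1 remove [annhs,xcwqp] add [nor,fqye,yhlrd] -> 10 lines: xtsw fxuo nor fqye yhlrd tyde kyblj uxw zpuip afjw
Final line count: 10

Answer: 10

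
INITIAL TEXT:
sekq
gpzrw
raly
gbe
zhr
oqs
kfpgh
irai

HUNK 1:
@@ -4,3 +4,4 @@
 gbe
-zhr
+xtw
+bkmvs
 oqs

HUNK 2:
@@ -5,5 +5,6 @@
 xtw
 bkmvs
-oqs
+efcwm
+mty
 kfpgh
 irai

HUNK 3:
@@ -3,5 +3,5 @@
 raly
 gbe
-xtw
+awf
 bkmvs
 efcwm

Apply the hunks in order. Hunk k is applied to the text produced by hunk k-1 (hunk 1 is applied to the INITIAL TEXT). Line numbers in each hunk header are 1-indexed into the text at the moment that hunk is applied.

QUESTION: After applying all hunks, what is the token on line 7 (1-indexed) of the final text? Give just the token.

Hunk 1: at line 4 remove [zhr] add [xtw,bkmvs] -> 9 lines: sekq gpzrw raly gbe xtw bkmvs oqs kfpgh irai
Hunk 2: at line 5 remove [oqs] add [efcwm,mty] -> 10 lines: sekq gpzrw raly gbe xtw bkmvs efcwm mty kfpgh irai
Hunk 3: at line 3 remove [xtw] add [awf] -> 10 lines: sekq gpzrw raly gbe awf bkmvs efcwm mty kfpgh irai
Final line 7: efcwm

Answer: efcwm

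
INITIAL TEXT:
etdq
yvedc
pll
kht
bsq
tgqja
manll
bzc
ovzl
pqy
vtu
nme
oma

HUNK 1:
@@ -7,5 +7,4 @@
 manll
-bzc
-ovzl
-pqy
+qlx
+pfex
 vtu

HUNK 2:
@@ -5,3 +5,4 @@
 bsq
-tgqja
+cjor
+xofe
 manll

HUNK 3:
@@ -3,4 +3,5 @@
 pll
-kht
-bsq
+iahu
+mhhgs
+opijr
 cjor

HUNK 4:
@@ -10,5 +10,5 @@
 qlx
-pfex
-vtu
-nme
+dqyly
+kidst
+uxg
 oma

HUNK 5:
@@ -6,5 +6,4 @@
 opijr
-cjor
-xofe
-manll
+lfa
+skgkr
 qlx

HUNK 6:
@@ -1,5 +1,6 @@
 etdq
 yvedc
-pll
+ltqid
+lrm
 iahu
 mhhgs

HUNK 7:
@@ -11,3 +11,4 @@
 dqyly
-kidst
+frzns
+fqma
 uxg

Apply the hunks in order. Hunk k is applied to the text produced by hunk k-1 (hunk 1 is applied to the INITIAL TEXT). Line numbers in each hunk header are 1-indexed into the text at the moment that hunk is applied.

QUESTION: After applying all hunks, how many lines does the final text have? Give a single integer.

Answer: 15

Derivation:
Hunk 1: at line 7 remove [bzc,ovzl,pqy] add [qlx,pfex] -> 12 lines: etdq yvedc pll kht bsq tgqja manll qlx pfex vtu nme oma
Hunk 2: at line 5 remove [tgqja] add [cjor,xofe] -> 13 lines: etdq yvedc pll kht bsq cjor xofe manll qlx pfex vtu nme oma
Hunk 3: at line 3 remove [kht,bsq] add [iahu,mhhgs,opijr] -> 14 lines: etdq yvedc pll iahu mhhgs opijr cjor xofe manll qlx pfex vtu nme oma
Hunk 4: at line 10 remove [pfex,vtu,nme] add [dqyly,kidst,uxg] -> 14 lines: etdq yvedc pll iahu mhhgs opijr cjor xofe manll qlx dqyly kidst uxg oma
Hunk 5: at line 6 remove [cjor,xofe,manll] add [lfa,skgkr] -> 13 lines: etdq yvedc pll iahu mhhgs opijr lfa skgkr qlx dqyly kidst uxg oma
Hunk 6: at line 1 remove [pll] add [ltqid,lrm] -> 14 lines: etdq yvedc ltqid lrm iahu mhhgs opijr lfa skgkr qlx dqyly kidst uxg oma
Hunk 7: at line 11 remove [kidst] add [frzns,fqma] -> 15 lines: etdq yvedc ltqid lrm iahu mhhgs opijr lfa skgkr qlx dqyly frzns fqma uxg oma
Final line count: 15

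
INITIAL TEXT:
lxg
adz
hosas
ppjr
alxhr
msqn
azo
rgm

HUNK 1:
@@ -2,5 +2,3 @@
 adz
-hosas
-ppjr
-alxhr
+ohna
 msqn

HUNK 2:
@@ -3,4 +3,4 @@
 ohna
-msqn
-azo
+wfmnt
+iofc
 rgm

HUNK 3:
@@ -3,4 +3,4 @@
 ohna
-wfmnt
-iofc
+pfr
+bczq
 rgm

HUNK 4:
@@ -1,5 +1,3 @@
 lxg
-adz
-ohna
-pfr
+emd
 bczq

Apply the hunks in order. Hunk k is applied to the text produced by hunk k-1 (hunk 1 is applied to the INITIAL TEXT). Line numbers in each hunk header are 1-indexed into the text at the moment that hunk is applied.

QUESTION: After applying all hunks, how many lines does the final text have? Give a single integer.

Hunk 1: at line 2 remove [hosas,ppjr,alxhr] add [ohna] -> 6 lines: lxg adz ohna msqn azo rgm
Hunk 2: at line 3 remove [msqn,azo] add [wfmnt,iofc] -> 6 lines: lxg adz ohna wfmnt iofc rgm
Hunk 3: at line 3 remove [wfmnt,iofc] add [pfr,bczq] -> 6 lines: lxg adz ohna pfr bczq rgm
Hunk 4: at line 1 remove [adz,ohna,pfr] add [emd] -> 4 lines: lxg emd bczq rgm
Final line count: 4

Answer: 4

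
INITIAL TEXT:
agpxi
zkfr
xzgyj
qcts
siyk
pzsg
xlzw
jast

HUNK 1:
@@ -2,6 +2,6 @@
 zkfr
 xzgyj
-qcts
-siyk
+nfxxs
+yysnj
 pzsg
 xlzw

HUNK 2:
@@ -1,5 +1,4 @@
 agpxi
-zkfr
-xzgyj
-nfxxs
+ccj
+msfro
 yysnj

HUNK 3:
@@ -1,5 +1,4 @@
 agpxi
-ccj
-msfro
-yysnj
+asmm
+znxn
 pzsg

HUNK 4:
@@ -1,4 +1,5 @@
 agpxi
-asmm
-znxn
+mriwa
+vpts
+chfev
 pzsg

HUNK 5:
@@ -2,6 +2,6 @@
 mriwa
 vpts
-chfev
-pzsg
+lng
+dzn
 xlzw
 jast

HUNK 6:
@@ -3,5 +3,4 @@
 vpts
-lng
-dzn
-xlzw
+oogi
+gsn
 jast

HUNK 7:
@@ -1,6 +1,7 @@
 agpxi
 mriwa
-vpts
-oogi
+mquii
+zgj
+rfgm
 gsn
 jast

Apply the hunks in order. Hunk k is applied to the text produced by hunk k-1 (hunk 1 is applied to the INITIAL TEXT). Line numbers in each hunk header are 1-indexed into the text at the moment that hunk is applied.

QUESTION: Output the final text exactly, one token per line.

Hunk 1: at line 2 remove [qcts,siyk] add [nfxxs,yysnj] -> 8 lines: agpxi zkfr xzgyj nfxxs yysnj pzsg xlzw jast
Hunk 2: at line 1 remove [zkfr,xzgyj,nfxxs] add [ccj,msfro] -> 7 lines: agpxi ccj msfro yysnj pzsg xlzw jast
Hunk 3: at line 1 remove [ccj,msfro,yysnj] add [asmm,znxn] -> 6 lines: agpxi asmm znxn pzsg xlzw jast
Hunk 4: at line 1 remove [asmm,znxn] add [mriwa,vpts,chfev] -> 7 lines: agpxi mriwa vpts chfev pzsg xlzw jast
Hunk 5: at line 2 remove [chfev,pzsg] add [lng,dzn] -> 7 lines: agpxi mriwa vpts lng dzn xlzw jast
Hunk 6: at line 3 remove [lng,dzn,xlzw] add [oogi,gsn] -> 6 lines: agpxi mriwa vpts oogi gsn jast
Hunk 7: at line 1 remove [vpts,oogi] add [mquii,zgj,rfgm] -> 7 lines: agpxi mriwa mquii zgj rfgm gsn jast

Answer: agpxi
mriwa
mquii
zgj
rfgm
gsn
jast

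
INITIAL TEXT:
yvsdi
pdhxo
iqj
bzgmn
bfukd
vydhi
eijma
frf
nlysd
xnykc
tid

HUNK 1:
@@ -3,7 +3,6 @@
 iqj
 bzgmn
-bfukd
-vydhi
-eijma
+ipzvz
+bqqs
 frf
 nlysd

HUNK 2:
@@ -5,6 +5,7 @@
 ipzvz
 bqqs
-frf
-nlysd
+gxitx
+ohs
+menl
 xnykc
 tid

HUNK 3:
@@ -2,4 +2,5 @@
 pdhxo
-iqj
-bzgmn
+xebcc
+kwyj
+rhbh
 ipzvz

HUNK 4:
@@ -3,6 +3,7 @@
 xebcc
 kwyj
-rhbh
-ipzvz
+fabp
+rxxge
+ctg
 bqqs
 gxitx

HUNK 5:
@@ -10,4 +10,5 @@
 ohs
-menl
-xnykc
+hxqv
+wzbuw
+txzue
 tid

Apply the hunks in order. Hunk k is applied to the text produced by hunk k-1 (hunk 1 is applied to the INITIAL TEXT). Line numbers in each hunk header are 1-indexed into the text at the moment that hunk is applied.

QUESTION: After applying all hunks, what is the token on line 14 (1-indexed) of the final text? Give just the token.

Answer: tid

Derivation:
Hunk 1: at line 3 remove [bfukd,vydhi,eijma] add [ipzvz,bqqs] -> 10 lines: yvsdi pdhxo iqj bzgmn ipzvz bqqs frf nlysd xnykc tid
Hunk 2: at line 5 remove [frf,nlysd] add [gxitx,ohs,menl] -> 11 lines: yvsdi pdhxo iqj bzgmn ipzvz bqqs gxitx ohs menl xnykc tid
Hunk 3: at line 2 remove [iqj,bzgmn] add [xebcc,kwyj,rhbh] -> 12 lines: yvsdi pdhxo xebcc kwyj rhbh ipzvz bqqs gxitx ohs menl xnykc tid
Hunk 4: at line 3 remove [rhbh,ipzvz] add [fabp,rxxge,ctg] -> 13 lines: yvsdi pdhxo xebcc kwyj fabp rxxge ctg bqqs gxitx ohs menl xnykc tid
Hunk 5: at line 10 remove [menl,xnykc] add [hxqv,wzbuw,txzue] -> 14 lines: yvsdi pdhxo xebcc kwyj fabp rxxge ctg bqqs gxitx ohs hxqv wzbuw txzue tid
Final line 14: tid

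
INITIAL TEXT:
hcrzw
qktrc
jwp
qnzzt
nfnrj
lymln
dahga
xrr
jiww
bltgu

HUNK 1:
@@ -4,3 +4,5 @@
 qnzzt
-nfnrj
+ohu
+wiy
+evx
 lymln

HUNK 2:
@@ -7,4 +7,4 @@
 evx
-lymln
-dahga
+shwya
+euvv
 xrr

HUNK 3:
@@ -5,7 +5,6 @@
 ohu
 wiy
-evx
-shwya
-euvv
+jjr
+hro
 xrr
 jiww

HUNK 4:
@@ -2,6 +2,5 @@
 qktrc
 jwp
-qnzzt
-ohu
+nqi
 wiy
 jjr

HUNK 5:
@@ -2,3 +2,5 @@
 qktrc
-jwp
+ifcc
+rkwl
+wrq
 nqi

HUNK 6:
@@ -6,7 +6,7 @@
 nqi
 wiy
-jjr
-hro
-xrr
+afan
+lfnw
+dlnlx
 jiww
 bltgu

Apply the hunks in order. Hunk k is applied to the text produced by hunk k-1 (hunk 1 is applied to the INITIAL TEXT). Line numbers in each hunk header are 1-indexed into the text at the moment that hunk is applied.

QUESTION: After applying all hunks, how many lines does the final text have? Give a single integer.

Answer: 12

Derivation:
Hunk 1: at line 4 remove [nfnrj] add [ohu,wiy,evx] -> 12 lines: hcrzw qktrc jwp qnzzt ohu wiy evx lymln dahga xrr jiww bltgu
Hunk 2: at line 7 remove [lymln,dahga] add [shwya,euvv] -> 12 lines: hcrzw qktrc jwp qnzzt ohu wiy evx shwya euvv xrr jiww bltgu
Hunk 3: at line 5 remove [evx,shwya,euvv] add [jjr,hro] -> 11 lines: hcrzw qktrc jwp qnzzt ohu wiy jjr hro xrr jiww bltgu
Hunk 4: at line 2 remove [qnzzt,ohu] add [nqi] -> 10 lines: hcrzw qktrc jwp nqi wiy jjr hro xrr jiww bltgu
Hunk 5: at line 2 remove [jwp] add [ifcc,rkwl,wrq] -> 12 lines: hcrzw qktrc ifcc rkwl wrq nqi wiy jjr hro xrr jiww bltgu
Hunk 6: at line 6 remove [jjr,hro,xrr] add [afan,lfnw,dlnlx] -> 12 lines: hcrzw qktrc ifcc rkwl wrq nqi wiy afan lfnw dlnlx jiww bltgu
Final line count: 12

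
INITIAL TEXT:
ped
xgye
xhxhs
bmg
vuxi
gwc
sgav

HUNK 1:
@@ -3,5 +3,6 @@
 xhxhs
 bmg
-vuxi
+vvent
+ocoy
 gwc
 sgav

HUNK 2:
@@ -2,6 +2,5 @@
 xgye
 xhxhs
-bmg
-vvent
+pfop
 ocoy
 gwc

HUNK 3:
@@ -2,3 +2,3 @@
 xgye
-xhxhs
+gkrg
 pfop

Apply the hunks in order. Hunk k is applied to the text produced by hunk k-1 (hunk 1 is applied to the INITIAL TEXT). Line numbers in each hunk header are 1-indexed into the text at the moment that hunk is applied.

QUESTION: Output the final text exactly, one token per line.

Hunk 1: at line 3 remove [vuxi] add [vvent,ocoy] -> 8 lines: ped xgye xhxhs bmg vvent ocoy gwc sgav
Hunk 2: at line 2 remove [bmg,vvent] add [pfop] -> 7 lines: ped xgye xhxhs pfop ocoy gwc sgav
Hunk 3: at line 2 remove [xhxhs] add [gkrg] -> 7 lines: ped xgye gkrg pfop ocoy gwc sgav

Answer: ped
xgye
gkrg
pfop
ocoy
gwc
sgav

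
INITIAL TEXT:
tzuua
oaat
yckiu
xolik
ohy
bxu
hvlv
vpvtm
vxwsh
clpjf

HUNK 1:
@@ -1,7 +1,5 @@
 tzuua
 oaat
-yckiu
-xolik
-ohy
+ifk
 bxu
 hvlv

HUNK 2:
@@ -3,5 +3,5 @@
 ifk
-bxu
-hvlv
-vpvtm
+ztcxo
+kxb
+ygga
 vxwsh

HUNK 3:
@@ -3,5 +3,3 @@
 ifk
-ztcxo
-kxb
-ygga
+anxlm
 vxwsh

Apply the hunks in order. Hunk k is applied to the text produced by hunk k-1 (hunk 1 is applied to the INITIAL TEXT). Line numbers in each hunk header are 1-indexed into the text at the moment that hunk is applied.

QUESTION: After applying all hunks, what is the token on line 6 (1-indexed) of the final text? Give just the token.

Hunk 1: at line 1 remove [yckiu,xolik,ohy] add [ifk] -> 8 lines: tzuua oaat ifk bxu hvlv vpvtm vxwsh clpjf
Hunk 2: at line 3 remove [bxu,hvlv,vpvtm] add [ztcxo,kxb,ygga] -> 8 lines: tzuua oaat ifk ztcxo kxb ygga vxwsh clpjf
Hunk 3: at line 3 remove [ztcxo,kxb,ygga] add [anxlm] -> 6 lines: tzuua oaat ifk anxlm vxwsh clpjf
Final line 6: clpjf

Answer: clpjf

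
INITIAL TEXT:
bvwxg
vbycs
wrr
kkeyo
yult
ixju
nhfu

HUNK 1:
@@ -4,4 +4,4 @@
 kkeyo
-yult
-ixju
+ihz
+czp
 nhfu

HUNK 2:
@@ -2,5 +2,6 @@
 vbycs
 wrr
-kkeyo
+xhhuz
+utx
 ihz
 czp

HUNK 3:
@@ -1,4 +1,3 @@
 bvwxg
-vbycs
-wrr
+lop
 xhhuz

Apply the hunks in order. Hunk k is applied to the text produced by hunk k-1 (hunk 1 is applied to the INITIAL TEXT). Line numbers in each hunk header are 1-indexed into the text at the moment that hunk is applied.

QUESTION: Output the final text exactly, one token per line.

Answer: bvwxg
lop
xhhuz
utx
ihz
czp
nhfu

Derivation:
Hunk 1: at line 4 remove [yult,ixju] add [ihz,czp] -> 7 lines: bvwxg vbycs wrr kkeyo ihz czp nhfu
Hunk 2: at line 2 remove [kkeyo] add [xhhuz,utx] -> 8 lines: bvwxg vbycs wrr xhhuz utx ihz czp nhfu
Hunk 3: at line 1 remove [vbycs,wrr] add [lop] -> 7 lines: bvwxg lop xhhuz utx ihz czp nhfu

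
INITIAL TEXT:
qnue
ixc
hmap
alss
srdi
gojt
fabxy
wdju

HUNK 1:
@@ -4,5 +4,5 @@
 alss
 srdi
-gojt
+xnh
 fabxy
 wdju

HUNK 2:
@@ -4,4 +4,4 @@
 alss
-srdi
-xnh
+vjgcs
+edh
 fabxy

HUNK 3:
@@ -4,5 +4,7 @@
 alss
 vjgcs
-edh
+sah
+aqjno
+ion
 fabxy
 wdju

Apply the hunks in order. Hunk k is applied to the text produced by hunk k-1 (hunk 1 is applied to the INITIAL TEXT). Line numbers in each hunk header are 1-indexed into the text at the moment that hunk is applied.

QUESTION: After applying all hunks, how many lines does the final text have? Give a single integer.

Answer: 10

Derivation:
Hunk 1: at line 4 remove [gojt] add [xnh] -> 8 lines: qnue ixc hmap alss srdi xnh fabxy wdju
Hunk 2: at line 4 remove [srdi,xnh] add [vjgcs,edh] -> 8 lines: qnue ixc hmap alss vjgcs edh fabxy wdju
Hunk 3: at line 4 remove [edh] add [sah,aqjno,ion] -> 10 lines: qnue ixc hmap alss vjgcs sah aqjno ion fabxy wdju
Final line count: 10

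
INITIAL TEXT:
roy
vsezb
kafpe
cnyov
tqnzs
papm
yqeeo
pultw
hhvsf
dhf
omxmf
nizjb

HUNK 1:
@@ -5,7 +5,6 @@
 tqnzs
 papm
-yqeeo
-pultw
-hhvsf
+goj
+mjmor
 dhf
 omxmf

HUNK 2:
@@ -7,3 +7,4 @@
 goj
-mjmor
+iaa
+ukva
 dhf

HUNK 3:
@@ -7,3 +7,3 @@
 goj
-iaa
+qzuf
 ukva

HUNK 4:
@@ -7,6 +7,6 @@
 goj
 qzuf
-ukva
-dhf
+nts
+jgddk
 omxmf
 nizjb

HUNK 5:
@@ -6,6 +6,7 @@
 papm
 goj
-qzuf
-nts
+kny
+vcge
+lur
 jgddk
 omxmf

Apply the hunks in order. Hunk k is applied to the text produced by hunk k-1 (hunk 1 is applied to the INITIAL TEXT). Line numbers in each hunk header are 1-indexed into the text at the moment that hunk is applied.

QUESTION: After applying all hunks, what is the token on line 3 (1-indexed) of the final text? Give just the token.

Hunk 1: at line 5 remove [yqeeo,pultw,hhvsf] add [goj,mjmor] -> 11 lines: roy vsezb kafpe cnyov tqnzs papm goj mjmor dhf omxmf nizjb
Hunk 2: at line 7 remove [mjmor] add [iaa,ukva] -> 12 lines: roy vsezb kafpe cnyov tqnzs papm goj iaa ukva dhf omxmf nizjb
Hunk 3: at line 7 remove [iaa] add [qzuf] -> 12 lines: roy vsezb kafpe cnyov tqnzs papm goj qzuf ukva dhf omxmf nizjb
Hunk 4: at line 7 remove [ukva,dhf] add [nts,jgddk] -> 12 lines: roy vsezb kafpe cnyov tqnzs papm goj qzuf nts jgddk omxmf nizjb
Hunk 5: at line 6 remove [qzuf,nts] add [kny,vcge,lur] -> 13 lines: roy vsezb kafpe cnyov tqnzs papm goj kny vcge lur jgddk omxmf nizjb
Final line 3: kafpe

Answer: kafpe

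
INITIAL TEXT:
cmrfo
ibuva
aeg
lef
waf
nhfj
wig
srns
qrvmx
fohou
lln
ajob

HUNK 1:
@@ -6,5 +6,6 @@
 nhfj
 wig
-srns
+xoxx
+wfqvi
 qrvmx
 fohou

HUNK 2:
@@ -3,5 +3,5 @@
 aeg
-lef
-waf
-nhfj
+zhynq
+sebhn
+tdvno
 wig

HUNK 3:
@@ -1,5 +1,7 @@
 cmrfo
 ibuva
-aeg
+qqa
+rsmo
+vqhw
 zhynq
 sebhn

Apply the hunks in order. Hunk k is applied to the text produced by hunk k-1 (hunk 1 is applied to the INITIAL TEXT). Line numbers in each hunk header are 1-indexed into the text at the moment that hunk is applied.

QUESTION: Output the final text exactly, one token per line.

Hunk 1: at line 6 remove [srns] add [xoxx,wfqvi] -> 13 lines: cmrfo ibuva aeg lef waf nhfj wig xoxx wfqvi qrvmx fohou lln ajob
Hunk 2: at line 3 remove [lef,waf,nhfj] add [zhynq,sebhn,tdvno] -> 13 lines: cmrfo ibuva aeg zhynq sebhn tdvno wig xoxx wfqvi qrvmx fohou lln ajob
Hunk 3: at line 1 remove [aeg] add [qqa,rsmo,vqhw] -> 15 lines: cmrfo ibuva qqa rsmo vqhw zhynq sebhn tdvno wig xoxx wfqvi qrvmx fohou lln ajob

Answer: cmrfo
ibuva
qqa
rsmo
vqhw
zhynq
sebhn
tdvno
wig
xoxx
wfqvi
qrvmx
fohou
lln
ajob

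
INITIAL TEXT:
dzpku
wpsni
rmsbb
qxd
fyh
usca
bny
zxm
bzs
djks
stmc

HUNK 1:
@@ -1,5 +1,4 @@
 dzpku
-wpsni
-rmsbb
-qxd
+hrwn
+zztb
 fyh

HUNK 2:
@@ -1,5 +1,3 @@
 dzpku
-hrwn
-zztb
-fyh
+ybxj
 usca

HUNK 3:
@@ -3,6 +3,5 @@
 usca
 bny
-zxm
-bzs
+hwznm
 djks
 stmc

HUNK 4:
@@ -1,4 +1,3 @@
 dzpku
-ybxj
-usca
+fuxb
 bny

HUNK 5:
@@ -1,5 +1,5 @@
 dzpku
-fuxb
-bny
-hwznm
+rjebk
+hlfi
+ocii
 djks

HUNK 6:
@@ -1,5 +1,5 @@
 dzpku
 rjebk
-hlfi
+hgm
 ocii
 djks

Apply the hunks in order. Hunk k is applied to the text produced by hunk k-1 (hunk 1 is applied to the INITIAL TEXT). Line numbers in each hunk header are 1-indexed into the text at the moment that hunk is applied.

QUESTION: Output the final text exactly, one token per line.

Answer: dzpku
rjebk
hgm
ocii
djks
stmc

Derivation:
Hunk 1: at line 1 remove [wpsni,rmsbb,qxd] add [hrwn,zztb] -> 10 lines: dzpku hrwn zztb fyh usca bny zxm bzs djks stmc
Hunk 2: at line 1 remove [hrwn,zztb,fyh] add [ybxj] -> 8 lines: dzpku ybxj usca bny zxm bzs djks stmc
Hunk 3: at line 3 remove [zxm,bzs] add [hwznm] -> 7 lines: dzpku ybxj usca bny hwznm djks stmc
Hunk 4: at line 1 remove [ybxj,usca] add [fuxb] -> 6 lines: dzpku fuxb bny hwznm djks stmc
Hunk 5: at line 1 remove [fuxb,bny,hwznm] add [rjebk,hlfi,ocii] -> 6 lines: dzpku rjebk hlfi ocii djks stmc
Hunk 6: at line 1 remove [hlfi] add [hgm] -> 6 lines: dzpku rjebk hgm ocii djks stmc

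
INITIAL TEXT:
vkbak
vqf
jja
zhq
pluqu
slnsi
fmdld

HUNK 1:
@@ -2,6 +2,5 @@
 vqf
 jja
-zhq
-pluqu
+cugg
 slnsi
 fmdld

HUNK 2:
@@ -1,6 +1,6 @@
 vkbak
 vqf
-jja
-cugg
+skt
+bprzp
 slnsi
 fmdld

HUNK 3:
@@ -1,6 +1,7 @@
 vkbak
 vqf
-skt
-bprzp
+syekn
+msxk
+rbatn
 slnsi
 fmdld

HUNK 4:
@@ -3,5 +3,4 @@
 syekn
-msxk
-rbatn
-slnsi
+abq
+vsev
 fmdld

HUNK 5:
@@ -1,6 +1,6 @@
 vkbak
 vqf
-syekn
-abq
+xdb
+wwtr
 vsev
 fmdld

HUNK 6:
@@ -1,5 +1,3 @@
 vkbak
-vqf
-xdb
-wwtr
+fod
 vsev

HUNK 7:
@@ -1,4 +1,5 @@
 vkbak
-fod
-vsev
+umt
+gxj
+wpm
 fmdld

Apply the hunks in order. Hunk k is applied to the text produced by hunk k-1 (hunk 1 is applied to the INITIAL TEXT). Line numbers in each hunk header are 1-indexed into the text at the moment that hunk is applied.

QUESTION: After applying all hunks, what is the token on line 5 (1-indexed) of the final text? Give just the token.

Hunk 1: at line 2 remove [zhq,pluqu] add [cugg] -> 6 lines: vkbak vqf jja cugg slnsi fmdld
Hunk 2: at line 1 remove [jja,cugg] add [skt,bprzp] -> 6 lines: vkbak vqf skt bprzp slnsi fmdld
Hunk 3: at line 1 remove [skt,bprzp] add [syekn,msxk,rbatn] -> 7 lines: vkbak vqf syekn msxk rbatn slnsi fmdld
Hunk 4: at line 3 remove [msxk,rbatn,slnsi] add [abq,vsev] -> 6 lines: vkbak vqf syekn abq vsev fmdld
Hunk 5: at line 1 remove [syekn,abq] add [xdb,wwtr] -> 6 lines: vkbak vqf xdb wwtr vsev fmdld
Hunk 6: at line 1 remove [vqf,xdb,wwtr] add [fod] -> 4 lines: vkbak fod vsev fmdld
Hunk 7: at line 1 remove [fod,vsev] add [umt,gxj,wpm] -> 5 lines: vkbak umt gxj wpm fmdld
Final line 5: fmdld

Answer: fmdld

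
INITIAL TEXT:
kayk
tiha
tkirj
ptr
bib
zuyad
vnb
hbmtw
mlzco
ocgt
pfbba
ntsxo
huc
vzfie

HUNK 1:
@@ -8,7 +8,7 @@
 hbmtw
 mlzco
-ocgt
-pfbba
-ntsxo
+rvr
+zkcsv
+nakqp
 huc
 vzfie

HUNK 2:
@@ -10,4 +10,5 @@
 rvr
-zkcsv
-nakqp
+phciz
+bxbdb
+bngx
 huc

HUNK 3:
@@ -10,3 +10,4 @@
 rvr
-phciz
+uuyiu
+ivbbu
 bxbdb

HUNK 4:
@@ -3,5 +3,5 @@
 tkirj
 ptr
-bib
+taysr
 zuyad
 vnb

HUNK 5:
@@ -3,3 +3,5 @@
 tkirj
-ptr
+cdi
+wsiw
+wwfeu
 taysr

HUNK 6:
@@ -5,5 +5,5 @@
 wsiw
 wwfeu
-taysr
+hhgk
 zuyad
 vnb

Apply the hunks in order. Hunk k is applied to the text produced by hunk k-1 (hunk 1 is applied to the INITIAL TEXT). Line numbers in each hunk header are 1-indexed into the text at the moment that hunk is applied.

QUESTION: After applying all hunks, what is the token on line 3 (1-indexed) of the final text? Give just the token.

Hunk 1: at line 8 remove [ocgt,pfbba,ntsxo] add [rvr,zkcsv,nakqp] -> 14 lines: kayk tiha tkirj ptr bib zuyad vnb hbmtw mlzco rvr zkcsv nakqp huc vzfie
Hunk 2: at line 10 remove [zkcsv,nakqp] add [phciz,bxbdb,bngx] -> 15 lines: kayk tiha tkirj ptr bib zuyad vnb hbmtw mlzco rvr phciz bxbdb bngx huc vzfie
Hunk 3: at line 10 remove [phciz] add [uuyiu,ivbbu] -> 16 lines: kayk tiha tkirj ptr bib zuyad vnb hbmtw mlzco rvr uuyiu ivbbu bxbdb bngx huc vzfie
Hunk 4: at line 3 remove [bib] add [taysr] -> 16 lines: kayk tiha tkirj ptr taysr zuyad vnb hbmtw mlzco rvr uuyiu ivbbu bxbdb bngx huc vzfie
Hunk 5: at line 3 remove [ptr] add [cdi,wsiw,wwfeu] -> 18 lines: kayk tiha tkirj cdi wsiw wwfeu taysr zuyad vnb hbmtw mlzco rvr uuyiu ivbbu bxbdb bngx huc vzfie
Hunk 6: at line 5 remove [taysr] add [hhgk] -> 18 lines: kayk tiha tkirj cdi wsiw wwfeu hhgk zuyad vnb hbmtw mlzco rvr uuyiu ivbbu bxbdb bngx huc vzfie
Final line 3: tkirj

Answer: tkirj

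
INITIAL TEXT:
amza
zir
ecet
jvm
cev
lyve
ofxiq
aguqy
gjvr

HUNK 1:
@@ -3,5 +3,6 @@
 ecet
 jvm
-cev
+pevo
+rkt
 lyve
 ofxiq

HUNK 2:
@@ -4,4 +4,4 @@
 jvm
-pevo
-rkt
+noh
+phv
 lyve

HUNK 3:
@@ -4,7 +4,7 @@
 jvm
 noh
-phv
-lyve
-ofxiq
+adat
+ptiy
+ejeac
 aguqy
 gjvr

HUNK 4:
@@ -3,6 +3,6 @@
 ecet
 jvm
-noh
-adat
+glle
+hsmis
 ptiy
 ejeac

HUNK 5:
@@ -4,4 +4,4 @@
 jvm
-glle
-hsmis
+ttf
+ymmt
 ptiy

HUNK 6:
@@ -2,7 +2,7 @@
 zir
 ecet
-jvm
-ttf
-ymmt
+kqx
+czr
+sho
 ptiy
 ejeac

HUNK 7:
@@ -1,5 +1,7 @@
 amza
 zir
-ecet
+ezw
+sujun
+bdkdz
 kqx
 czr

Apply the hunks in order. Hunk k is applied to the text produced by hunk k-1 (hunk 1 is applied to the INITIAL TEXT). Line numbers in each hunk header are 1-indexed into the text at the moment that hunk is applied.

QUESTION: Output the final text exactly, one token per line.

Answer: amza
zir
ezw
sujun
bdkdz
kqx
czr
sho
ptiy
ejeac
aguqy
gjvr

Derivation:
Hunk 1: at line 3 remove [cev] add [pevo,rkt] -> 10 lines: amza zir ecet jvm pevo rkt lyve ofxiq aguqy gjvr
Hunk 2: at line 4 remove [pevo,rkt] add [noh,phv] -> 10 lines: amza zir ecet jvm noh phv lyve ofxiq aguqy gjvr
Hunk 3: at line 4 remove [phv,lyve,ofxiq] add [adat,ptiy,ejeac] -> 10 lines: amza zir ecet jvm noh adat ptiy ejeac aguqy gjvr
Hunk 4: at line 3 remove [noh,adat] add [glle,hsmis] -> 10 lines: amza zir ecet jvm glle hsmis ptiy ejeac aguqy gjvr
Hunk 5: at line 4 remove [glle,hsmis] add [ttf,ymmt] -> 10 lines: amza zir ecet jvm ttf ymmt ptiy ejeac aguqy gjvr
Hunk 6: at line 2 remove [jvm,ttf,ymmt] add [kqx,czr,sho] -> 10 lines: amza zir ecet kqx czr sho ptiy ejeac aguqy gjvr
Hunk 7: at line 1 remove [ecet] add [ezw,sujun,bdkdz] -> 12 lines: amza zir ezw sujun bdkdz kqx czr sho ptiy ejeac aguqy gjvr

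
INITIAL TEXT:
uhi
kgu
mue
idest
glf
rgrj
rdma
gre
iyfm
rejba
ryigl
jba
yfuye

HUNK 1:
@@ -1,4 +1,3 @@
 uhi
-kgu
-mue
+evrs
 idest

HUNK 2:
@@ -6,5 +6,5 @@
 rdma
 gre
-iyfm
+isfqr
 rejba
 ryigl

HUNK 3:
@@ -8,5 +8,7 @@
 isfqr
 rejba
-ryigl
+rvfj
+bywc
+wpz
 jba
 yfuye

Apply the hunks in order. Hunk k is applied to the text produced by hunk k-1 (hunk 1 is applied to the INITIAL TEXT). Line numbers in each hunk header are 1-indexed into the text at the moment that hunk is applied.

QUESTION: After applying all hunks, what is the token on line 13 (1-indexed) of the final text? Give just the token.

Hunk 1: at line 1 remove [kgu,mue] add [evrs] -> 12 lines: uhi evrs idest glf rgrj rdma gre iyfm rejba ryigl jba yfuye
Hunk 2: at line 6 remove [iyfm] add [isfqr] -> 12 lines: uhi evrs idest glf rgrj rdma gre isfqr rejba ryigl jba yfuye
Hunk 3: at line 8 remove [ryigl] add [rvfj,bywc,wpz] -> 14 lines: uhi evrs idest glf rgrj rdma gre isfqr rejba rvfj bywc wpz jba yfuye
Final line 13: jba

Answer: jba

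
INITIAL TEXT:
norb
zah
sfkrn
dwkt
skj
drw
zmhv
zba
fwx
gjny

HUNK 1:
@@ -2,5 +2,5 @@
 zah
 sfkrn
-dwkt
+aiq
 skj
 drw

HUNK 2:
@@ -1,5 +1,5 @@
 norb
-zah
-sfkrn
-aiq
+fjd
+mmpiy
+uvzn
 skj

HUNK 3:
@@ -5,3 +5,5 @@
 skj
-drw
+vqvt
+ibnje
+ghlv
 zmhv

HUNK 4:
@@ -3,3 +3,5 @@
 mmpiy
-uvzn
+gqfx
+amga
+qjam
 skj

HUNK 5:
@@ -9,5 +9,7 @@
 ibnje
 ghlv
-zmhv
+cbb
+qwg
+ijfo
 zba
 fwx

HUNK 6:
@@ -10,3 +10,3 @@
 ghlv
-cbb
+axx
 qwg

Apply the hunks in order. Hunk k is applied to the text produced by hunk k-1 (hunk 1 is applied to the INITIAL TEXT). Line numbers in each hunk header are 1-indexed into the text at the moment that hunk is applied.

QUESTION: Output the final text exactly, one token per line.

Hunk 1: at line 2 remove [dwkt] add [aiq] -> 10 lines: norb zah sfkrn aiq skj drw zmhv zba fwx gjny
Hunk 2: at line 1 remove [zah,sfkrn,aiq] add [fjd,mmpiy,uvzn] -> 10 lines: norb fjd mmpiy uvzn skj drw zmhv zba fwx gjny
Hunk 3: at line 5 remove [drw] add [vqvt,ibnje,ghlv] -> 12 lines: norb fjd mmpiy uvzn skj vqvt ibnje ghlv zmhv zba fwx gjny
Hunk 4: at line 3 remove [uvzn] add [gqfx,amga,qjam] -> 14 lines: norb fjd mmpiy gqfx amga qjam skj vqvt ibnje ghlv zmhv zba fwx gjny
Hunk 5: at line 9 remove [zmhv] add [cbb,qwg,ijfo] -> 16 lines: norb fjd mmpiy gqfx amga qjam skj vqvt ibnje ghlv cbb qwg ijfo zba fwx gjny
Hunk 6: at line 10 remove [cbb] add [axx] -> 16 lines: norb fjd mmpiy gqfx amga qjam skj vqvt ibnje ghlv axx qwg ijfo zba fwx gjny

Answer: norb
fjd
mmpiy
gqfx
amga
qjam
skj
vqvt
ibnje
ghlv
axx
qwg
ijfo
zba
fwx
gjny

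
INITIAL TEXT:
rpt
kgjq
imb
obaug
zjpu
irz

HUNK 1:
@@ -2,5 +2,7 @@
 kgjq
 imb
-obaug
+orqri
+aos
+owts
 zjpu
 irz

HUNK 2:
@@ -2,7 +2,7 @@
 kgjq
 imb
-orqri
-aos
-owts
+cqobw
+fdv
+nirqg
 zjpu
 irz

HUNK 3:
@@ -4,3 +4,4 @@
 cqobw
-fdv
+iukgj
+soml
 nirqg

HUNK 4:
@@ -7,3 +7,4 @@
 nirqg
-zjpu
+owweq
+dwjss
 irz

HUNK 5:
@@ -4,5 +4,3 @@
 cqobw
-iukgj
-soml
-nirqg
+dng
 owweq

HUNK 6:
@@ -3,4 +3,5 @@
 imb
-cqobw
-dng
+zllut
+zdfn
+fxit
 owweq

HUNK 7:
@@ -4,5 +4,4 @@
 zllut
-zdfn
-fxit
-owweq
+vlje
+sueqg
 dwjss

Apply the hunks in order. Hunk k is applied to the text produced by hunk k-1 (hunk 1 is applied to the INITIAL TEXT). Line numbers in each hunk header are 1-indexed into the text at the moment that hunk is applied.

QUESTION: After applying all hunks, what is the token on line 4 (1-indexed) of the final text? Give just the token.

Hunk 1: at line 2 remove [obaug] add [orqri,aos,owts] -> 8 lines: rpt kgjq imb orqri aos owts zjpu irz
Hunk 2: at line 2 remove [orqri,aos,owts] add [cqobw,fdv,nirqg] -> 8 lines: rpt kgjq imb cqobw fdv nirqg zjpu irz
Hunk 3: at line 4 remove [fdv] add [iukgj,soml] -> 9 lines: rpt kgjq imb cqobw iukgj soml nirqg zjpu irz
Hunk 4: at line 7 remove [zjpu] add [owweq,dwjss] -> 10 lines: rpt kgjq imb cqobw iukgj soml nirqg owweq dwjss irz
Hunk 5: at line 4 remove [iukgj,soml,nirqg] add [dng] -> 8 lines: rpt kgjq imb cqobw dng owweq dwjss irz
Hunk 6: at line 3 remove [cqobw,dng] add [zllut,zdfn,fxit] -> 9 lines: rpt kgjq imb zllut zdfn fxit owweq dwjss irz
Hunk 7: at line 4 remove [zdfn,fxit,owweq] add [vlje,sueqg] -> 8 lines: rpt kgjq imb zllut vlje sueqg dwjss irz
Final line 4: zllut

Answer: zllut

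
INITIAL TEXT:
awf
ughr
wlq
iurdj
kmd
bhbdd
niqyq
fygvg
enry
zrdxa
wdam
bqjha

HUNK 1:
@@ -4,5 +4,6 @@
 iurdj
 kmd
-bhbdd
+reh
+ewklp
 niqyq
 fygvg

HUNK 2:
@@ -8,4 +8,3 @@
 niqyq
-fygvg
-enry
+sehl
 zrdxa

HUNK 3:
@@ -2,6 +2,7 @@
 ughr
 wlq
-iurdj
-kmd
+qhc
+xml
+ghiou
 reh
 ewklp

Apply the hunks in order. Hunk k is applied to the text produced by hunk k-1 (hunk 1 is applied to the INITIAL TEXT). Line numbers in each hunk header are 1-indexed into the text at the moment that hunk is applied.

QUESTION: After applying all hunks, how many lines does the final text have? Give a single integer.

Hunk 1: at line 4 remove [bhbdd] add [reh,ewklp] -> 13 lines: awf ughr wlq iurdj kmd reh ewklp niqyq fygvg enry zrdxa wdam bqjha
Hunk 2: at line 8 remove [fygvg,enry] add [sehl] -> 12 lines: awf ughr wlq iurdj kmd reh ewklp niqyq sehl zrdxa wdam bqjha
Hunk 3: at line 2 remove [iurdj,kmd] add [qhc,xml,ghiou] -> 13 lines: awf ughr wlq qhc xml ghiou reh ewklp niqyq sehl zrdxa wdam bqjha
Final line count: 13

Answer: 13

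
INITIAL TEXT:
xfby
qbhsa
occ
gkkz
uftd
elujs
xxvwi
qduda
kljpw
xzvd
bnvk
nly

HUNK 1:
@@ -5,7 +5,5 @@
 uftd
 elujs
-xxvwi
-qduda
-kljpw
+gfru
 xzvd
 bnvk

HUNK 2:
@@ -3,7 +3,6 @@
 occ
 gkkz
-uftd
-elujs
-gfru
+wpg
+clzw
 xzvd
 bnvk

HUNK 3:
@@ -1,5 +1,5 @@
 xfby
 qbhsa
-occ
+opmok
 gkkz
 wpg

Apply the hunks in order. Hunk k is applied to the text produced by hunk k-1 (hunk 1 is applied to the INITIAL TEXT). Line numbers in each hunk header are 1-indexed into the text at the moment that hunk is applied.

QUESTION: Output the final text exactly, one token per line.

Hunk 1: at line 5 remove [xxvwi,qduda,kljpw] add [gfru] -> 10 lines: xfby qbhsa occ gkkz uftd elujs gfru xzvd bnvk nly
Hunk 2: at line 3 remove [uftd,elujs,gfru] add [wpg,clzw] -> 9 lines: xfby qbhsa occ gkkz wpg clzw xzvd bnvk nly
Hunk 3: at line 1 remove [occ] add [opmok] -> 9 lines: xfby qbhsa opmok gkkz wpg clzw xzvd bnvk nly

Answer: xfby
qbhsa
opmok
gkkz
wpg
clzw
xzvd
bnvk
nly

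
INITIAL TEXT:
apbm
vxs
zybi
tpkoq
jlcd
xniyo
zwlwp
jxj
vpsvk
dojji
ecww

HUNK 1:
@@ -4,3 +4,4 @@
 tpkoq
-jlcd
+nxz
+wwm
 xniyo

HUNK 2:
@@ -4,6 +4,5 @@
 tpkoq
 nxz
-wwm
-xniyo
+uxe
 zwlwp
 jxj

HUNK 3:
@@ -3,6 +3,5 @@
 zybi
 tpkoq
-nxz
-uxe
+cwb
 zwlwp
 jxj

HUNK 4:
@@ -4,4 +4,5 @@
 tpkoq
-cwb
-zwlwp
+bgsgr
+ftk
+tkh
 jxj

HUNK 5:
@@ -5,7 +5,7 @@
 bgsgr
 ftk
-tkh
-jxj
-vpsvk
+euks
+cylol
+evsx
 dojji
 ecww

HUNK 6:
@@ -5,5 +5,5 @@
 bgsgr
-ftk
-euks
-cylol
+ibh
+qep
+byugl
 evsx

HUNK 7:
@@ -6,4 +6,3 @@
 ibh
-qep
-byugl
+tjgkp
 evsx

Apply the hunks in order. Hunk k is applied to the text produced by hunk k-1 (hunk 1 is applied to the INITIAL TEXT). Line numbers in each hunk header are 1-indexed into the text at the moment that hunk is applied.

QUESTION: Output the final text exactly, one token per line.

Hunk 1: at line 4 remove [jlcd] add [nxz,wwm] -> 12 lines: apbm vxs zybi tpkoq nxz wwm xniyo zwlwp jxj vpsvk dojji ecww
Hunk 2: at line 4 remove [wwm,xniyo] add [uxe] -> 11 lines: apbm vxs zybi tpkoq nxz uxe zwlwp jxj vpsvk dojji ecww
Hunk 3: at line 3 remove [nxz,uxe] add [cwb] -> 10 lines: apbm vxs zybi tpkoq cwb zwlwp jxj vpsvk dojji ecww
Hunk 4: at line 4 remove [cwb,zwlwp] add [bgsgr,ftk,tkh] -> 11 lines: apbm vxs zybi tpkoq bgsgr ftk tkh jxj vpsvk dojji ecww
Hunk 5: at line 5 remove [tkh,jxj,vpsvk] add [euks,cylol,evsx] -> 11 lines: apbm vxs zybi tpkoq bgsgr ftk euks cylol evsx dojji ecww
Hunk 6: at line 5 remove [ftk,euks,cylol] add [ibh,qep,byugl] -> 11 lines: apbm vxs zybi tpkoq bgsgr ibh qep byugl evsx dojji ecww
Hunk 7: at line 6 remove [qep,byugl] add [tjgkp] -> 10 lines: apbm vxs zybi tpkoq bgsgr ibh tjgkp evsx dojji ecww

Answer: apbm
vxs
zybi
tpkoq
bgsgr
ibh
tjgkp
evsx
dojji
ecww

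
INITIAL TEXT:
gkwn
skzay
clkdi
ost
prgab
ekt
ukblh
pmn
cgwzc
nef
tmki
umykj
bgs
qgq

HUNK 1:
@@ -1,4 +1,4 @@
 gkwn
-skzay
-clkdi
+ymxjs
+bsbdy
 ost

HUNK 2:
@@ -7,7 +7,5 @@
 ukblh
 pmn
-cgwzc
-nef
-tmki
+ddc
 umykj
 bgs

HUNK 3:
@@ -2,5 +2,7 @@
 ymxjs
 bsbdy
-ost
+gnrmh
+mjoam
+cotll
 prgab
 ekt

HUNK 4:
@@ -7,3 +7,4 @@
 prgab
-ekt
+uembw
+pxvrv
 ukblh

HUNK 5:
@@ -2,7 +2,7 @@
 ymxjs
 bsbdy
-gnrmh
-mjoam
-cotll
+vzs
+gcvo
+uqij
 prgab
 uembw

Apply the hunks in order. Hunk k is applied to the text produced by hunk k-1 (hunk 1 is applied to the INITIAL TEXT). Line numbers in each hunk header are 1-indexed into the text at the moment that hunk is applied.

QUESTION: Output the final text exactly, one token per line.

Hunk 1: at line 1 remove [skzay,clkdi] add [ymxjs,bsbdy] -> 14 lines: gkwn ymxjs bsbdy ost prgab ekt ukblh pmn cgwzc nef tmki umykj bgs qgq
Hunk 2: at line 7 remove [cgwzc,nef,tmki] add [ddc] -> 12 lines: gkwn ymxjs bsbdy ost prgab ekt ukblh pmn ddc umykj bgs qgq
Hunk 3: at line 2 remove [ost] add [gnrmh,mjoam,cotll] -> 14 lines: gkwn ymxjs bsbdy gnrmh mjoam cotll prgab ekt ukblh pmn ddc umykj bgs qgq
Hunk 4: at line 7 remove [ekt] add [uembw,pxvrv] -> 15 lines: gkwn ymxjs bsbdy gnrmh mjoam cotll prgab uembw pxvrv ukblh pmn ddc umykj bgs qgq
Hunk 5: at line 2 remove [gnrmh,mjoam,cotll] add [vzs,gcvo,uqij] -> 15 lines: gkwn ymxjs bsbdy vzs gcvo uqij prgab uembw pxvrv ukblh pmn ddc umykj bgs qgq

Answer: gkwn
ymxjs
bsbdy
vzs
gcvo
uqij
prgab
uembw
pxvrv
ukblh
pmn
ddc
umykj
bgs
qgq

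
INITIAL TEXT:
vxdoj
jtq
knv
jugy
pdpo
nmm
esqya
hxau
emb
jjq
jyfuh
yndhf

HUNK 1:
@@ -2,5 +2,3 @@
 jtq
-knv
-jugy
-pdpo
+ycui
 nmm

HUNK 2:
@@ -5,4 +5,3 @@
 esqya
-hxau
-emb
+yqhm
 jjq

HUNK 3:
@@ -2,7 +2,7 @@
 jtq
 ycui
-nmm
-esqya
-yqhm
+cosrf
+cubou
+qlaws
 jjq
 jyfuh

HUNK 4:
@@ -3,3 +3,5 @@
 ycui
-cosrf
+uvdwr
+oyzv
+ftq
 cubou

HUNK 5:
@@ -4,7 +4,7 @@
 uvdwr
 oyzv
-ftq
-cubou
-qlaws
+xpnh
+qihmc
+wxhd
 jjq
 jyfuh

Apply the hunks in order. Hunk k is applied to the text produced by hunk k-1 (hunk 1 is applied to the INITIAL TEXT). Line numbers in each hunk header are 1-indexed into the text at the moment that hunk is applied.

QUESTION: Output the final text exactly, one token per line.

Hunk 1: at line 2 remove [knv,jugy,pdpo] add [ycui] -> 10 lines: vxdoj jtq ycui nmm esqya hxau emb jjq jyfuh yndhf
Hunk 2: at line 5 remove [hxau,emb] add [yqhm] -> 9 lines: vxdoj jtq ycui nmm esqya yqhm jjq jyfuh yndhf
Hunk 3: at line 2 remove [nmm,esqya,yqhm] add [cosrf,cubou,qlaws] -> 9 lines: vxdoj jtq ycui cosrf cubou qlaws jjq jyfuh yndhf
Hunk 4: at line 3 remove [cosrf] add [uvdwr,oyzv,ftq] -> 11 lines: vxdoj jtq ycui uvdwr oyzv ftq cubou qlaws jjq jyfuh yndhf
Hunk 5: at line 4 remove [ftq,cubou,qlaws] add [xpnh,qihmc,wxhd] -> 11 lines: vxdoj jtq ycui uvdwr oyzv xpnh qihmc wxhd jjq jyfuh yndhf

Answer: vxdoj
jtq
ycui
uvdwr
oyzv
xpnh
qihmc
wxhd
jjq
jyfuh
yndhf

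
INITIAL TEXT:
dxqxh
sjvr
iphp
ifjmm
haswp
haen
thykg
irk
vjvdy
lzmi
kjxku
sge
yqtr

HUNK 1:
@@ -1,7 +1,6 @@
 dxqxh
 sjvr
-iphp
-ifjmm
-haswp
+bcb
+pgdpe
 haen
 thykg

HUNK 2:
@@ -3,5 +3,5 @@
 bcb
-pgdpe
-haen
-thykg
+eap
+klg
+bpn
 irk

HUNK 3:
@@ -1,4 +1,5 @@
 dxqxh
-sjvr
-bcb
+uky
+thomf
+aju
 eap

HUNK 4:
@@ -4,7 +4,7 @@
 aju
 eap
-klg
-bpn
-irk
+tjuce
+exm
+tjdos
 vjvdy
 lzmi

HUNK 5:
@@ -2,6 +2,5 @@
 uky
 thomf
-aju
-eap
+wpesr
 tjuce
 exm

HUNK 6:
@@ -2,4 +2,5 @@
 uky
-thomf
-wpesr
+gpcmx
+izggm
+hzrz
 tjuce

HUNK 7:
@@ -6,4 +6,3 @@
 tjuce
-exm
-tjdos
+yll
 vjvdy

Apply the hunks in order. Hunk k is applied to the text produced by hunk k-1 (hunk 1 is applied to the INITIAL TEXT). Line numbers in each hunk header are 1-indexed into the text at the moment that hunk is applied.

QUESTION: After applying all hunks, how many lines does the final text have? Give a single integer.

Answer: 12

Derivation:
Hunk 1: at line 1 remove [iphp,ifjmm,haswp] add [bcb,pgdpe] -> 12 lines: dxqxh sjvr bcb pgdpe haen thykg irk vjvdy lzmi kjxku sge yqtr
Hunk 2: at line 3 remove [pgdpe,haen,thykg] add [eap,klg,bpn] -> 12 lines: dxqxh sjvr bcb eap klg bpn irk vjvdy lzmi kjxku sge yqtr
Hunk 3: at line 1 remove [sjvr,bcb] add [uky,thomf,aju] -> 13 lines: dxqxh uky thomf aju eap klg bpn irk vjvdy lzmi kjxku sge yqtr
Hunk 4: at line 4 remove [klg,bpn,irk] add [tjuce,exm,tjdos] -> 13 lines: dxqxh uky thomf aju eap tjuce exm tjdos vjvdy lzmi kjxku sge yqtr
Hunk 5: at line 2 remove [aju,eap] add [wpesr] -> 12 lines: dxqxh uky thomf wpesr tjuce exm tjdos vjvdy lzmi kjxku sge yqtr
Hunk 6: at line 2 remove [thomf,wpesr] add [gpcmx,izggm,hzrz] -> 13 lines: dxqxh uky gpcmx izggm hzrz tjuce exm tjdos vjvdy lzmi kjxku sge yqtr
Hunk 7: at line 6 remove [exm,tjdos] add [yll] -> 12 lines: dxqxh uky gpcmx izggm hzrz tjuce yll vjvdy lzmi kjxku sge yqtr
Final line count: 12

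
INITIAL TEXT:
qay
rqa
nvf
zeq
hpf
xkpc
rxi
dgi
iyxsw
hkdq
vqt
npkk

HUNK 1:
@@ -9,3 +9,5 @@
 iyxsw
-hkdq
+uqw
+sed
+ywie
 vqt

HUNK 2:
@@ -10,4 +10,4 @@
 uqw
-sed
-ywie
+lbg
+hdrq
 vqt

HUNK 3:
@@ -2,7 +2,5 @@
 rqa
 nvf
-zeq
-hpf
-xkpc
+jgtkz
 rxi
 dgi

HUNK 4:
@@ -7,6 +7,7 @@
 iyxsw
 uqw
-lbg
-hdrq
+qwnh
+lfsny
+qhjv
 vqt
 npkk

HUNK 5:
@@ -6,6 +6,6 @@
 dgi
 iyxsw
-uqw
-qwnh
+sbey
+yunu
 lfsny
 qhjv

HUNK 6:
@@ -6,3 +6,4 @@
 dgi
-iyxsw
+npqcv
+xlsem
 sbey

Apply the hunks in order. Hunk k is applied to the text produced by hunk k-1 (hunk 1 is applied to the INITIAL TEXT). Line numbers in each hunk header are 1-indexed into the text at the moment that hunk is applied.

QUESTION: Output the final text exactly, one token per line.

Answer: qay
rqa
nvf
jgtkz
rxi
dgi
npqcv
xlsem
sbey
yunu
lfsny
qhjv
vqt
npkk

Derivation:
Hunk 1: at line 9 remove [hkdq] add [uqw,sed,ywie] -> 14 lines: qay rqa nvf zeq hpf xkpc rxi dgi iyxsw uqw sed ywie vqt npkk
Hunk 2: at line 10 remove [sed,ywie] add [lbg,hdrq] -> 14 lines: qay rqa nvf zeq hpf xkpc rxi dgi iyxsw uqw lbg hdrq vqt npkk
Hunk 3: at line 2 remove [zeq,hpf,xkpc] add [jgtkz] -> 12 lines: qay rqa nvf jgtkz rxi dgi iyxsw uqw lbg hdrq vqt npkk
Hunk 4: at line 7 remove [lbg,hdrq] add [qwnh,lfsny,qhjv] -> 13 lines: qay rqa nvf jgtkz rxi dgi iyxsw uqw qwnh lfsny qhjv vqt npkk
Hunk 5: at line 6 remove [uqw,qwnh] add [sbey,yunu] -> 13 lines: qay rqa nvf jgtkz rxi dgi iyxsw sbey yunu lfsny qhjv vqt npkk
Hunk 6: at line 6 remove [iyxsw] add [npqcv,xlsem] -> 14 lines: qay rqa nvf jgtkz rxi dgi npqcv xlsem sbey yunu lfsny qhjv vqt npkk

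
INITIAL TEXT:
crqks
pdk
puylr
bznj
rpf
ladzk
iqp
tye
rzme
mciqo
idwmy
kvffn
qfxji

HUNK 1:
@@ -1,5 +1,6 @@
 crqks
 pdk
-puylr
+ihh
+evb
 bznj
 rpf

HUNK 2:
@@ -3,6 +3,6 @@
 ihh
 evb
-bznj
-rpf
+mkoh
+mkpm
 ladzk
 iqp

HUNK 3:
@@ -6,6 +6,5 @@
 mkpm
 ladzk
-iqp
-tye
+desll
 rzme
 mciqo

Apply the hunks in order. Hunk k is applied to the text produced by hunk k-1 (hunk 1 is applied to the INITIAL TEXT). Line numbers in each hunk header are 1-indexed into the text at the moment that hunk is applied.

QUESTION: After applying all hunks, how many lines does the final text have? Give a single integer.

Hunk 1: at line 1 remove [puylr] add [ihh,evb] -> 14 lines: crqks pdk ihh evb bznj rpf ladzk iqp tye rzme mciqo idwmy kvffn qfxji
Hunk 2: at line 3 remove [bznj,rpf] add [mkoh,mkpm] -> 14 lines: crqks pdk ihh evb mkoh mkpm ladzk iqp tye rzme mciqo idwmy kvffn qfxji
Hunk 3: at line 6 remove [iqp,tye] add [desll] -> 13 lines: crqks pdk ihh evb mkoh mkpm ladzk desll rzme mciqo idwmy kvffn qfxji
Final line count: 13

Answer: 13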